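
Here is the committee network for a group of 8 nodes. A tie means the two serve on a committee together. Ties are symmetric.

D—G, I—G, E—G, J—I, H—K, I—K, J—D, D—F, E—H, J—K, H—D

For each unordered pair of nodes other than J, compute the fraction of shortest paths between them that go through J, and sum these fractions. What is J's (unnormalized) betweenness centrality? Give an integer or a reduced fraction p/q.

Pairs whose geodesics pass through J — F–I: 1/2; F–K: 1/2; I–D: 1/2; K–D: 1/2.
All other pairs contribute 0.
Summing the contributions gives betweenness(J) = 2.

2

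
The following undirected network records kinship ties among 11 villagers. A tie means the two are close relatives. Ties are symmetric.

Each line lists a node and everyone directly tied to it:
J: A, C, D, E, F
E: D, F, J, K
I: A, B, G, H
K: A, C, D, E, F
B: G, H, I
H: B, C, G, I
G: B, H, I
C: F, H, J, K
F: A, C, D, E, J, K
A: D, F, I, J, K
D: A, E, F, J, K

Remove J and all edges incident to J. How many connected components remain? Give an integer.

1

J's neighbors (A, C, D, E, and F) remain reachable from one another through other ties, so the rest of the network stays in one piece.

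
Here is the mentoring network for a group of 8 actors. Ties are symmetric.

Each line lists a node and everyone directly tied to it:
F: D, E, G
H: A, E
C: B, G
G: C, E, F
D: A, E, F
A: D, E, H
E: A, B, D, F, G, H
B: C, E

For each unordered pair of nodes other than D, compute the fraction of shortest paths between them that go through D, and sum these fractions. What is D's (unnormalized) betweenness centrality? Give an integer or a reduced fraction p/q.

Pairs whose geodesics pass through D — F–A: 1/2.
All other pairs contribute 0.
Summing the contributions gives betweenness(D) = 1/2.

1/2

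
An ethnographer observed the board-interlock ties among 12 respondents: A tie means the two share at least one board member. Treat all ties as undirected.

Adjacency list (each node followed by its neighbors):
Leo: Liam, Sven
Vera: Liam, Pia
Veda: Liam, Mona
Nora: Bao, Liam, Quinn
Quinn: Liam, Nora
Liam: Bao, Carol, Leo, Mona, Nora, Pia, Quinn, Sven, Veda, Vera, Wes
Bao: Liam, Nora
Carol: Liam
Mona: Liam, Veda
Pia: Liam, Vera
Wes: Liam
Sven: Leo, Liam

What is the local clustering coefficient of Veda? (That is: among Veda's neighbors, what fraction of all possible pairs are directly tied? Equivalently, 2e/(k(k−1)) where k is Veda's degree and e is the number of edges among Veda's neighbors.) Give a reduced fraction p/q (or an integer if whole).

Veda's neighbors: Liam and Mona (k = 2).
Possible neighbor pairs: C(2,2) = 1. Edges among them: Liam–Mona → e = 1.
Clustering(Veda) = 1/1.

1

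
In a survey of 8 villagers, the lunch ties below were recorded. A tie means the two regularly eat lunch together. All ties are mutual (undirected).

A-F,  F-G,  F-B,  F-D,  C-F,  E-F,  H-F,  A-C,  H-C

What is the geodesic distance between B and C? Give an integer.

One shortest route is B – F – C, which uses 2 edges, and B and C are not directly tied, so nothing shorter exists. So d(B,C) = 2.

2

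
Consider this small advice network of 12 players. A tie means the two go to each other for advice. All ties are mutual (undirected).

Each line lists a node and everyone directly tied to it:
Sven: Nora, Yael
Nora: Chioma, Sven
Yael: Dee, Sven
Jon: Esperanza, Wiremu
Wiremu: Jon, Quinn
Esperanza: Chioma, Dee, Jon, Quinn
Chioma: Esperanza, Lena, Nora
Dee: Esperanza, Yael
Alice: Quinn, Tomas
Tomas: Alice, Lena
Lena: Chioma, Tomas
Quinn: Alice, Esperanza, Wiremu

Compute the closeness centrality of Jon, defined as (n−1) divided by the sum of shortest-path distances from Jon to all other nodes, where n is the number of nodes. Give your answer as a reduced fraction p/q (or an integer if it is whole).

Distances from Jon: Alice:3, Chioma:2, Dee:2, Esperanza:1, Lena:3, Nora:3, Quinn:2, Sven:4, Tomas:4, Wiremu:1, Yael:3. Sum = 28.
n = 12, so closeness = 11/28.

11/28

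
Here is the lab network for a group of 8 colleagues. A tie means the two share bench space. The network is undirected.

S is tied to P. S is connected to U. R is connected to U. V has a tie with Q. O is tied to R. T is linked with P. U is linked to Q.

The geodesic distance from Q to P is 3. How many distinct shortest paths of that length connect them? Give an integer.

1

The shortest distance is 3, and the only length-3 path is Q–U–S–P. So there is exactly 1 shortest path.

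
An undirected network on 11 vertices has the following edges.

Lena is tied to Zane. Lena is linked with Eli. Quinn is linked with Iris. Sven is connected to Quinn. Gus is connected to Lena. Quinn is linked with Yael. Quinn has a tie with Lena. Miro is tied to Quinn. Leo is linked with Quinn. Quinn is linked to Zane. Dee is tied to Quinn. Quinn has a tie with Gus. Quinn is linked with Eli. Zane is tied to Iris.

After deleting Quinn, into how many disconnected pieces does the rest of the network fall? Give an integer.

6

Without Quinn, the remaining ties split the others into: {Sven}; {Dee}; {Eli, Gus, Iris, Lena, Zane}; {Miro}; {Leo}; {Yael}.
That's 6 separate components.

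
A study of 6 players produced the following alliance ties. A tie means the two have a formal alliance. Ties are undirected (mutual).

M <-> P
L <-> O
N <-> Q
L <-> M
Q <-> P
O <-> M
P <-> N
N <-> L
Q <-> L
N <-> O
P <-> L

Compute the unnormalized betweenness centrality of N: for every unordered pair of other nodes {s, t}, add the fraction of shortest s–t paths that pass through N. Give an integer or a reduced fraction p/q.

5/6

Pairs whose geodesics pass through N — P–O: 1/3; O–Q: 1/2.
All other pairs contribute 0.
Summing the contributions gives betweenness(N) = 5/6.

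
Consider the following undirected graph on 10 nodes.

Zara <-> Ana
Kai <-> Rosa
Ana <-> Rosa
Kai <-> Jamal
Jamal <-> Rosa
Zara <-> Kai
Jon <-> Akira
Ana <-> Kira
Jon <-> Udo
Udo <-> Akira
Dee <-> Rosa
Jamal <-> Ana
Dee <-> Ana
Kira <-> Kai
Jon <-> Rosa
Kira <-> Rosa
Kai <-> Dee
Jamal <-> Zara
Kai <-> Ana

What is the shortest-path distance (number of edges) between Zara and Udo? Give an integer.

One shortest route is Zara – Kai – Rosa – Jon – Udo, which uses 4 edges, and at distance 3 from Zara we only reach {Jon}, which does not include Udo. So d(Zara,Udo) = 4.

4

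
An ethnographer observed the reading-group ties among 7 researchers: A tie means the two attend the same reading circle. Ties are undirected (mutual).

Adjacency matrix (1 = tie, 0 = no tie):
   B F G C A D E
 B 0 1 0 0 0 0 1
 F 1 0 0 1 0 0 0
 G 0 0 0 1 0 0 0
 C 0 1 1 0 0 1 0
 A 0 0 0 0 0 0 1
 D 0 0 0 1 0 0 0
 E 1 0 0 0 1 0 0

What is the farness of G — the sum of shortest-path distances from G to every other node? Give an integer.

17

Distances from G: A:5, B:3, C:1, D:2, E:4, F:2.
Sum = 5 + 3 + 1 + 2 + 4 + 2 = 17.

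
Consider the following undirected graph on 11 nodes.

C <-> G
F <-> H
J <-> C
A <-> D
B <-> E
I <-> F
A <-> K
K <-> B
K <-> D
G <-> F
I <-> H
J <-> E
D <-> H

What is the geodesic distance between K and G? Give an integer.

One shortest route is K – D – H – F – G, which uses 4 edges, and at distance 3 from K we only reach {F, I, J}, which does not include G. So d(K,G) = 4.

4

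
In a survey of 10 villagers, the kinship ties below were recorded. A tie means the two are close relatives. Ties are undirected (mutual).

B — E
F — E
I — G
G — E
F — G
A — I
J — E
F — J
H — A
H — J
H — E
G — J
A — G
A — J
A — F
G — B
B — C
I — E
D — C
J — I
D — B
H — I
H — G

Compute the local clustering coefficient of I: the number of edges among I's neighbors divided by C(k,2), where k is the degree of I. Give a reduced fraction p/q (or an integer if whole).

I's neighbors: A, E, G, H, and J (k = 5).
Possible neighbor pairs: C(5,2) = 10. Edges among them: A–G, A–H, A–J, E–G, E–H, E–J, G–H, G–J, H–J → e = 9.
Clustering(I) = 9/10.

9/10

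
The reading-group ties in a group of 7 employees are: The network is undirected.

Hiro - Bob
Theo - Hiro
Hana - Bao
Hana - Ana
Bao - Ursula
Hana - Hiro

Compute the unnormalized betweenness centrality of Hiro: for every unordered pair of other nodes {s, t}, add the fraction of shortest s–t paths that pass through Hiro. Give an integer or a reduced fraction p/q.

9

Pairs whose geodesics pass through Hiro — Bao–Bob: 1; Bao–Theo: 1; Bob–Ursula: 1; Bob–Hana: 1; Bob–Ana: 1; Bob–Theo: 1; Ursula–Theo: 1; Hana–Theo: 1; Ana–Theo: 1.
All other pairs contribute 0.
Summing the contributions gives betweenness(Hiro) = 9.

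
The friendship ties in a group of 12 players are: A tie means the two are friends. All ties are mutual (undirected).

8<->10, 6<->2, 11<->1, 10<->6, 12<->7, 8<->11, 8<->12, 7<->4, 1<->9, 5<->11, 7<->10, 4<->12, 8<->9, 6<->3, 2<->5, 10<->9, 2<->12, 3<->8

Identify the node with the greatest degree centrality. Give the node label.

Degrees — 1:2, 2:3, 3:2, 4:2, 5:2, 6:3, 7:3, 8:5, 9:3, 10:4, 11:3, 12:4.
The maximum is 5, attained only by 8.

8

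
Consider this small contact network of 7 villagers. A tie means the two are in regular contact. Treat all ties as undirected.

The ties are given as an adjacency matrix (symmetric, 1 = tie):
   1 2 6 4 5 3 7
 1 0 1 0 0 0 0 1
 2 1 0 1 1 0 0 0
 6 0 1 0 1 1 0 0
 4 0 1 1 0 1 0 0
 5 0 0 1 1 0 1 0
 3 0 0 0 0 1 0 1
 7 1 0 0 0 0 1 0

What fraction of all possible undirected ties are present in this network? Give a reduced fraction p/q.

3/7

There are 9 edges and 7 nodes, so the maximum possible is C(7,2) = 21.
Density = 9/21 = 3/7.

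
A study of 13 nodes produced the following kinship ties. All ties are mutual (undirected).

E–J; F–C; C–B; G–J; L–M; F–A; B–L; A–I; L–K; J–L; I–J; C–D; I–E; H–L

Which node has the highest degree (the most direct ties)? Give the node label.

Degrees — A:2, B:2, C:3, D:1, E:2, F:2, G:1, H:1, I:3, J:4, K:1, L:5, M:1.
The maximum is 5, attained only by L.

L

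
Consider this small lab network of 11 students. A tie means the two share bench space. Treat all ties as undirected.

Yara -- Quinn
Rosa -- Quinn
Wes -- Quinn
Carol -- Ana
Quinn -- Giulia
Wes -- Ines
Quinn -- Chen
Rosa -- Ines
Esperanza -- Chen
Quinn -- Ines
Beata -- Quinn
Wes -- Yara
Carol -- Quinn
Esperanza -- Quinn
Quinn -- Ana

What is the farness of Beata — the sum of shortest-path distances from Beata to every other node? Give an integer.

19

Distances from Beata: Ana:2, Carol:2, Chen:2, Esperanza:2, Giulia:2, Ines:2, Quinn:1, Rosa:2, Wes:2, Yara:2.
Sum = 2 + 2 + 2 + 2 + 2 + 2 + 1 + 2 + 2 + 2 = 19.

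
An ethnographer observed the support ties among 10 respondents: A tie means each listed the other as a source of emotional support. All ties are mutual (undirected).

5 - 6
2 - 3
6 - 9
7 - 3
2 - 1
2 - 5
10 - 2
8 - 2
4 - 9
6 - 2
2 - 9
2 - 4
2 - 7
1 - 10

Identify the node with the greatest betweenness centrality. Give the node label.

2

Unnormalized betweenness of each node: 1:0, 2:30, 3:0, 4:0, 5:0, 6:1/2, 7:0, 8:0, 9:1/2, 10:0.
2 has the largest value, 30, making it the main broker — the node through which the most shortest paths run.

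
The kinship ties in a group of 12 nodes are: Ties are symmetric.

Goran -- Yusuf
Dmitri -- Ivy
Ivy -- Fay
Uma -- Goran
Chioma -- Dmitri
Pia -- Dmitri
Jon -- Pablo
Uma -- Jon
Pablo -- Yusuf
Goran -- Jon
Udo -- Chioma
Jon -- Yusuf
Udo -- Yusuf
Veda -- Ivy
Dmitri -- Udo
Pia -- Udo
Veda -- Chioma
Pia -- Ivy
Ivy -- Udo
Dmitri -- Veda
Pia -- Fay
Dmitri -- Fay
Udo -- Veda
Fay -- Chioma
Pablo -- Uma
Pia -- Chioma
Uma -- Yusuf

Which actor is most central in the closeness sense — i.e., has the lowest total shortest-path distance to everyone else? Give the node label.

Udo

Farness (sum of distances to all others) for each node — Chioma:21, Dmitri:20, Fay:27, Goran:26, Ivy:21, Jon:25, Pablo:26, Pia:21, Udo:16, Uma:25, Veda:22, Yusuf:18.
The smallest farness is 16, for Udo, so Udo has the highest closeness.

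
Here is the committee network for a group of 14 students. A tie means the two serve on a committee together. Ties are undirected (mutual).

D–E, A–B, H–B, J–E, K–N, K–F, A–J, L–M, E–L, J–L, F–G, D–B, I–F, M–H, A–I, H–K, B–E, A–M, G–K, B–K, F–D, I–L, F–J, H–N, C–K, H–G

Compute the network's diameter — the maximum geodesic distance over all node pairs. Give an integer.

Eccentricity of each node (its greatest distance to any other): A:3, B:2, C:4, D:3, E:3, F:3, G:3, H:3, I:3, J:3, K:3, L:4, M:3, N:3.
The maximum eccentricity is 4, realized for instance by the pair C–L via C – K – F – I – L. So the diameter is 4.

4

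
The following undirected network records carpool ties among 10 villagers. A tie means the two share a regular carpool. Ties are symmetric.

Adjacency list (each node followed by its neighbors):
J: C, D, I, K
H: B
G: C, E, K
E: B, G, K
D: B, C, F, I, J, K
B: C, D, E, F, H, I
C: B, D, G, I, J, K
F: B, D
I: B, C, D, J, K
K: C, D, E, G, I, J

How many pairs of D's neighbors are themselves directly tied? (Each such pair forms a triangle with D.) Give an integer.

9

D's neighbors: B, C, F, I, J, and K.
Neighbor pairs that are themselves tied: D–B–C; D–B–F; D–B–I; D–C–I; D–C–J; D–C–K; D–I–J; D–I–K; D–J–K. Each forms one triangle with D, for 9 in total.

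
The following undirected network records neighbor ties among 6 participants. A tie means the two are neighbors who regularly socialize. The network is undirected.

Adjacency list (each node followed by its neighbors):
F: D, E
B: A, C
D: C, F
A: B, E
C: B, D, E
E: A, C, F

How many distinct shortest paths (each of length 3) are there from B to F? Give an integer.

The shortest distance is 3. The length-3 paths are: B–A–E–F; B–C–E–F; B–C–D–F.
That gives 3 distinct shortest paths.

3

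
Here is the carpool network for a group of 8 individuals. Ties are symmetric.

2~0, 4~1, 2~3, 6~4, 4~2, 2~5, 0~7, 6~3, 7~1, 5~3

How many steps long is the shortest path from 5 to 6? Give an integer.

2

One shortest route is 5 – 3 – 6, which uses 2 edges, and 5 and 6 are not directly tied, so nothing shorter exists. So d(5,6) = 2.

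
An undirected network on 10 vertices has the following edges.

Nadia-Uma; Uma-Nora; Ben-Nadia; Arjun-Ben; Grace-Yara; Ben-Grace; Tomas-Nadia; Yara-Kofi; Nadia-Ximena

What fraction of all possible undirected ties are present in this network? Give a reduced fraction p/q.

1/5

There are 9 edges and 10 nodes, so the maximum possible is C(10,2) = 45.
Density = 9/45 = 1/5.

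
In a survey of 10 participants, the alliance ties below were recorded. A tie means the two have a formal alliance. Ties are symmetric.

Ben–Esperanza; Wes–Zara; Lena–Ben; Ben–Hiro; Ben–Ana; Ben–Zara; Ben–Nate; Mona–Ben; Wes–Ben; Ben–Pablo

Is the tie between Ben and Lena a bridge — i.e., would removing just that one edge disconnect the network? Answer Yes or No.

Without the Ben–Lena edge there is no alternate route between Ben and Lena, so the network disconnects. It is a bridge.

Yes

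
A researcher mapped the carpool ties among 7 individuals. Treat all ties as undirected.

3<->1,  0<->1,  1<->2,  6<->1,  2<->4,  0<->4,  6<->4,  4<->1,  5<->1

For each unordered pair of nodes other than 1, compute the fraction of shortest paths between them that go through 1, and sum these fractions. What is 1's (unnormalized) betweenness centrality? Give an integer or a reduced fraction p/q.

Pairs whose geodesics pass through 1 — 5–4: 1; 5–2: 1; 5–3: 1; 5–0: 1; 5–6: 1; 4–3: 1; 2–3: 1; 2–0: 1/2; 2–6: 1/2; 3–0: 1; 3–6: 1; 0–6: 1/2.
All other pairs contribute 0.
Summing the contributions gives betweenness(1) = 21/2.

21/2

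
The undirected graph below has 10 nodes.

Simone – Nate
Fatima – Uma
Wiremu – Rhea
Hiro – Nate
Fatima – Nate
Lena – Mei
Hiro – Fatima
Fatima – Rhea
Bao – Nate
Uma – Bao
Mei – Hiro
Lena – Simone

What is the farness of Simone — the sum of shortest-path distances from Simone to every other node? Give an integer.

20

Distances from Simone: Bao:2, Fatima:2, Hiro:2, Lena:1, Mei:2, Nate:1, Rhea:3, Uma:3, Wiremu:4.
Sum = 2 + 2 + 2 + 1 + 2 + 1 + 3 + 3 + 4 = 20.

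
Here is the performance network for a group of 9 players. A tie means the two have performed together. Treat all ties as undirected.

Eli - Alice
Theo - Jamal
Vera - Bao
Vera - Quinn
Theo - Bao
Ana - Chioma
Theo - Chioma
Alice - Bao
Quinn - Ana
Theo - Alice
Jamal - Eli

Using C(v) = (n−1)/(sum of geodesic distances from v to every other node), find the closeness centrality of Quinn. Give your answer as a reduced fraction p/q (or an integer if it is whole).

Distances from Quinn: Alice:3, Ana:1, Bao:2, Chioma:2, Eli:4, Jamal:4, Theo:3, Vera:1. Sum = 20.
n = 9, so closeness = 8/20 = 2/5.

2/5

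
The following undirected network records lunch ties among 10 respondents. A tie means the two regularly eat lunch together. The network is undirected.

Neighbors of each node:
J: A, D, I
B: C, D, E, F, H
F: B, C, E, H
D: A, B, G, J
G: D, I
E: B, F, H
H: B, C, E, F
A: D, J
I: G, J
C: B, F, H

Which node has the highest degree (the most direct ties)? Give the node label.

Degrees — A:2, B:5, C:3, D:4, E:3, F:4, G:2, H:4, I:2, J:3.
The maximum is 5, attained only by B.

B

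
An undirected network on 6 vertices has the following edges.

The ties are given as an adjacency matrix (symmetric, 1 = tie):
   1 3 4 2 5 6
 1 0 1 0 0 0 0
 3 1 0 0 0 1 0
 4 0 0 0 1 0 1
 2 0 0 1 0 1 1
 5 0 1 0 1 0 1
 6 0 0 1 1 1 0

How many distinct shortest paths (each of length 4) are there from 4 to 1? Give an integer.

The shortest distance is 4. The length-4 paths are: 4–2–5–3–1; 4–6–5–3–1.
That gives 2 distinct shortest paths.

2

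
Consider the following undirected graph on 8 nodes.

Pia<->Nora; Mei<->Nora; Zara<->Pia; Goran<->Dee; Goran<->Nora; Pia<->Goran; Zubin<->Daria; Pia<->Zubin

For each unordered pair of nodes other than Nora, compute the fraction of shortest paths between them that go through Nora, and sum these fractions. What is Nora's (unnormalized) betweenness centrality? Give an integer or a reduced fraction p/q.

6

Pairs whose geodesics pass through Nora — Zubin–Mei: 1; Pia–Mei: 1; Daria–Mei: 1; Mei–Dee: 1; Mei–Goran: 1; Mei–Zara: 1.
All other pairs contribute 0.
Summing the contributions gives betweenness(Nora) = 6.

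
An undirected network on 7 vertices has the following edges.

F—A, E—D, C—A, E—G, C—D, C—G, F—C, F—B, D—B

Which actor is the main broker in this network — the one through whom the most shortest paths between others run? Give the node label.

Unnormalized betweenness of each node: A:0, B:5/6, C:19/3, D:23/6, E:5/6, F:11/6, G:4/3.
C has the largest value, 19/3, making it the main broker — the node through which the most shortest paths run.

C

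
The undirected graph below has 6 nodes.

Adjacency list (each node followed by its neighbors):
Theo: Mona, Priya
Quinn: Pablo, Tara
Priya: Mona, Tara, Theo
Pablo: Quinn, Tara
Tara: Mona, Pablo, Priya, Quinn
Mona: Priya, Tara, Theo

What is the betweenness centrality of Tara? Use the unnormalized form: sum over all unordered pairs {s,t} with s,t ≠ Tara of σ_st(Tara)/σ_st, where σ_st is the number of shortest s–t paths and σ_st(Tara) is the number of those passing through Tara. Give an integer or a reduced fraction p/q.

6

Pairs whose geodesics pass through Tara — Priya–Pablo: 1; Priya–Quinn: 1; Mona–Pablo: 1; Mona–Quinn: 1; Theo–Pablo: 2/2; Theo–Quinn: 2/2.
All other pairs contribute 0.
Summing the contributions gives betweenness(Tara) = 6.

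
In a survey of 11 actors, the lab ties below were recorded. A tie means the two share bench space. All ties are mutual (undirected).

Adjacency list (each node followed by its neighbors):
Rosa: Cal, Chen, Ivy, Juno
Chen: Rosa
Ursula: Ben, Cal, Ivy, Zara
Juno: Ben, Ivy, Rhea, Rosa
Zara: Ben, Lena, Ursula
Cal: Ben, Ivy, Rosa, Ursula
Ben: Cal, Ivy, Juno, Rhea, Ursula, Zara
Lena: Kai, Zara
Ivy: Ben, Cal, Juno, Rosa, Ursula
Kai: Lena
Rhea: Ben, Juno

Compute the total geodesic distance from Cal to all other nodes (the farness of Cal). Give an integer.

Distances from Cal: Ben:1, Chen:2, Ivy:1, Juno:2, Kai:4, Lena:3, Rhea:2, Rosa:1, Ursula:1, Zara:2.
Sum = 1 + 2 + 1 + 2 + 4 + 3 + 2 + 1 + 1 + 2 = 19.

19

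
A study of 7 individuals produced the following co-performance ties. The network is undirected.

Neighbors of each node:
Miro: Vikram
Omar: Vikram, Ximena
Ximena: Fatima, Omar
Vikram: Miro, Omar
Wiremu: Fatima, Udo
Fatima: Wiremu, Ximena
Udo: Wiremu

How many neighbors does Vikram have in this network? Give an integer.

Vikram is directly tied to Miro and Omar. That is 2 neighbors, so the degree of Vikram is 2.

2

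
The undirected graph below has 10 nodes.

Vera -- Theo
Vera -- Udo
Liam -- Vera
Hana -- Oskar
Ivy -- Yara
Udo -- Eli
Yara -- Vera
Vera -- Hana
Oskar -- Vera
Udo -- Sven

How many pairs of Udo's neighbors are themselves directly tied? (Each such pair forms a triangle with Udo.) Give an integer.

Udo's neighbors are Eli, Sven, and Vera, but none of them are tied to each other, so no triangle contains Udo.

0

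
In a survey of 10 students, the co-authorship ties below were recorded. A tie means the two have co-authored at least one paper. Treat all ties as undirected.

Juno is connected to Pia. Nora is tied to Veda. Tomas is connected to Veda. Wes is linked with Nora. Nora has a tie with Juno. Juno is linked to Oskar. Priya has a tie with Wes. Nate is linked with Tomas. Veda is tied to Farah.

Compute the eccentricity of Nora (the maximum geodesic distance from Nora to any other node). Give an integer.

Distances from Nora: Farah:2, Juno:1, Nate:3, Oskar:2, Pia:2, Priya:2, Tomas:2, Veda:1, Wes:1.
The largest is 3 (to Nate), so the eccentricity of Nora is 3.

3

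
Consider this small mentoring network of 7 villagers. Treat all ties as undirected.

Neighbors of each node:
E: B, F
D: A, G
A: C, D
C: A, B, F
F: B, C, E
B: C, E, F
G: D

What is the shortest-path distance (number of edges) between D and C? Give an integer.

One shortest route is D – A – C, which uses 2 edges, and D and C are not directly tied, so nothing shorter exists. So d(D,C) = 2.

2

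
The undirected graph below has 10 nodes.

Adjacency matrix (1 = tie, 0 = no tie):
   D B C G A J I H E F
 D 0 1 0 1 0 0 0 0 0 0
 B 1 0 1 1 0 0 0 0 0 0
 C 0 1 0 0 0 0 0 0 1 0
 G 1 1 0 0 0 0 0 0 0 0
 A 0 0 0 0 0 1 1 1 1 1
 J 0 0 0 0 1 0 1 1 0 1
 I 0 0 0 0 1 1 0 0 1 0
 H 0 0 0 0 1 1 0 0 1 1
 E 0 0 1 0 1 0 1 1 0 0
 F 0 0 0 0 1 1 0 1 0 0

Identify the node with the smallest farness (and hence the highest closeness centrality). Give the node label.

E

Farness (sum of distances to all others) for each node — A:18, B:22, C:18, D:29, E:16, F:24, G:29, H:19, I:20, J:23.
The smallest farness is 16, for E, so E has the highest closeness.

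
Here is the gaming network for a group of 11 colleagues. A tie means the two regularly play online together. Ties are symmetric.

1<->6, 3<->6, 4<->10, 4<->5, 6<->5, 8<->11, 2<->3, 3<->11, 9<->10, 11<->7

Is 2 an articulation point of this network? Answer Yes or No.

Even without 2, every remaining node can still reach every other (the residual graph is connected), so 2 is not a cut vertex.

No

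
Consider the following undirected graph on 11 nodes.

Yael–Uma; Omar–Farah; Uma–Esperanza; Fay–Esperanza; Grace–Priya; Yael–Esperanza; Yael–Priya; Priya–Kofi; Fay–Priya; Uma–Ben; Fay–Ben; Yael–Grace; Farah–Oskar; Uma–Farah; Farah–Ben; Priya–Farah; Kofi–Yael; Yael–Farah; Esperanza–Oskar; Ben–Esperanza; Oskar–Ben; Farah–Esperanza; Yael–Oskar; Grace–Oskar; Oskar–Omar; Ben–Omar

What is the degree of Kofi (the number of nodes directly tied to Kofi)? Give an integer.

Kofi is directly tied to Priya and Yael. That is 2 neighbors, so the degree of Kofi is 2.

2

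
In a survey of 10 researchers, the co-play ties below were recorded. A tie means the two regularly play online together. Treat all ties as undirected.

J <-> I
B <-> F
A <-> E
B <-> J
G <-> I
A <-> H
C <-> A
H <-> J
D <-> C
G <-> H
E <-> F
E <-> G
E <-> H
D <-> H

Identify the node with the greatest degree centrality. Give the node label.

Degrees — A:3, B:2, C:2, D:2, E:4, F:2, G:3, H:5, I:2, J:3.
The maximum is 5, attained only by H.

H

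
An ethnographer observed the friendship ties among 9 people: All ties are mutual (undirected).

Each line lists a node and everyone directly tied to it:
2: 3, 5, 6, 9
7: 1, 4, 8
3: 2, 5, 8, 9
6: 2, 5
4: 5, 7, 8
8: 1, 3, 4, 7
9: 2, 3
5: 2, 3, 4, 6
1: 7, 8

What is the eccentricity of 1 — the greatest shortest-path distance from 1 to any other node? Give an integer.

Distances from 1: 2:3, 3:2, 4:2, 5:3, 6:4, 7:1, 8:1, 9:3.
The largest is 4 (to 6), so the eccentricity of 1 is 4.

4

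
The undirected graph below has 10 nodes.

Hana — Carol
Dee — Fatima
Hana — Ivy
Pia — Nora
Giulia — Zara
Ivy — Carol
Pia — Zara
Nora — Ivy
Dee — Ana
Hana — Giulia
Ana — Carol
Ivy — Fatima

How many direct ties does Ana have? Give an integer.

Ana is directly tied to Carol and Dee. That is 2 neighbors, so the degree of Ana is 2.

2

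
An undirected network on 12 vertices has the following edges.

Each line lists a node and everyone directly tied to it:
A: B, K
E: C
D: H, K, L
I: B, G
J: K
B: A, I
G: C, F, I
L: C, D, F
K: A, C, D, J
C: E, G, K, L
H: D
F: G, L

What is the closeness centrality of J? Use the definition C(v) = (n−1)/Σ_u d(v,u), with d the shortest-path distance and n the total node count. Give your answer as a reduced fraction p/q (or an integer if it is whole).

11/30

Distances from J: A:2, B:3, C:2, D:2, E:3, F:4, G:3, H:3, I:4, K:1, L:3. Sum = 30.
n = 12, so closeness = 11/30.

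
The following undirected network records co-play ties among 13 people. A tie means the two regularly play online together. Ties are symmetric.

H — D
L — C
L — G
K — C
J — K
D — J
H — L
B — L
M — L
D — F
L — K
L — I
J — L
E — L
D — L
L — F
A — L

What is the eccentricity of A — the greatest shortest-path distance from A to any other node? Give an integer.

2

Distances from A: B:2, C:2, D:2, E:2, F:2, G:2, H:2, I:2, J:2, K:2, L:1, M:2.
The largest is 2 (to H, B, M, C, J, G, E, I, D, K, and F), so the eccentricity of A is 2.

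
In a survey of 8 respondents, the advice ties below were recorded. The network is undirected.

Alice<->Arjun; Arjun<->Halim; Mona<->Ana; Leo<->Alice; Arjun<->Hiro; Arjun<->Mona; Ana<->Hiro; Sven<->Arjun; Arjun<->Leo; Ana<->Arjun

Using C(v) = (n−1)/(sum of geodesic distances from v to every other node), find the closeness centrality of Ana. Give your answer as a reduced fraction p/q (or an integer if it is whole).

7/11

Distances from Ana: Alice:2, Arjun:1, Halim:2, Hiro:1, Leo:2, Mona:1, Sven:2. Sum = 11.
n = 8, so closeness = 7/11.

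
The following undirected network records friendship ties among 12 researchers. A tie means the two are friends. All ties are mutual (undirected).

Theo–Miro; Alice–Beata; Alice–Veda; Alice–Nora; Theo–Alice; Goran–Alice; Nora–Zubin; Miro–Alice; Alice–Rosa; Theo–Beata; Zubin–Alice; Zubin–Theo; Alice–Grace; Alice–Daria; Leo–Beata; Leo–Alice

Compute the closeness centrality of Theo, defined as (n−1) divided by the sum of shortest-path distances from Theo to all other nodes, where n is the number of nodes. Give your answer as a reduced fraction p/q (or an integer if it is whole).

Distances from Theo: Alice:1, Beata:1, Daria:2, Goran:2, Grace:2, Leo:2, Miro:1, Nora:2, Rosa:2, Veda:2, Zubin:1. Sum = 18.
n = 12, so closeness = 11/18.

11/18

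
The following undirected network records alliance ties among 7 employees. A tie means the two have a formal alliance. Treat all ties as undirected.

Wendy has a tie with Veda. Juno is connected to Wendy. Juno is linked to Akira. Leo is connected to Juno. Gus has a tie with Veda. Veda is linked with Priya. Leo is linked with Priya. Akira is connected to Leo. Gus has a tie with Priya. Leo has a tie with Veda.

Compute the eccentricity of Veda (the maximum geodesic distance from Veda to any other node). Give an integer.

Distances from Veda: Akira:2, Gus:1, Juno:2, Leo:1, Priya:1, Wendy:1.
The largest is 2 (to Juno and Akira), so the eccentricity of Veda is 2.

2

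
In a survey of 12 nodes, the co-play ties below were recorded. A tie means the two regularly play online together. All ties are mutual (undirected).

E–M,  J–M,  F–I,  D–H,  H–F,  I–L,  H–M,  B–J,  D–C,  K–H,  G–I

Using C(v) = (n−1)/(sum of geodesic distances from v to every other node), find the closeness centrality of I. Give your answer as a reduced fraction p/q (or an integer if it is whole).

11/31

Distances from I: B:5, C:4, D:3, E:4, F:1, G:1, H:2, J:4, K:3, L:1, M:3. Sum = 31.
n = 12, so closeness = 11/31.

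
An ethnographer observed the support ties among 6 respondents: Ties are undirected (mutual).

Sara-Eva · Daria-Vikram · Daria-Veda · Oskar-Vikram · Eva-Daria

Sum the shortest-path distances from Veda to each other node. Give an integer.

11

Distances from Veda: Daria:1, Eva:2, Oskar:3, Sara:3, Vikram:2.
Sum = 1 + 2 + 3 + 3 + 2 = 11.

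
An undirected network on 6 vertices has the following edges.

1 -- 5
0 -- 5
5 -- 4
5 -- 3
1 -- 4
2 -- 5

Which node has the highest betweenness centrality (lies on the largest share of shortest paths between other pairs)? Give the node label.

5

Unnormalized betweenness of each node: 0:0, 1:0, 2:0, 3:0, 4:0, 5:9.
5 has the largest value, 9, making it the main broker — the node through which the most shortest paths run.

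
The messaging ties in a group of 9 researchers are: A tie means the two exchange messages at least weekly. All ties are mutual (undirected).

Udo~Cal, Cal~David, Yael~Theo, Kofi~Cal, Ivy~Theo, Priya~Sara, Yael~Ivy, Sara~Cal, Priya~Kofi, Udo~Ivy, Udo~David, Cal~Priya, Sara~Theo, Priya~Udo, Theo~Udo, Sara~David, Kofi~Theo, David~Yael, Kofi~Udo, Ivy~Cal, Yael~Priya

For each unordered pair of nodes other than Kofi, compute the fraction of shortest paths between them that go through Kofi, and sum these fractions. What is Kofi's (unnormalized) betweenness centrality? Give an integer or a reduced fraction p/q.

Pairs whose geodesics pass through Kofi — Cal–Theo: 1/4; Theo–Priya: 1/4.
All other pairs contribute 0.
Summing the contributions gives betweenness(Kofi) = 1/2.

1/2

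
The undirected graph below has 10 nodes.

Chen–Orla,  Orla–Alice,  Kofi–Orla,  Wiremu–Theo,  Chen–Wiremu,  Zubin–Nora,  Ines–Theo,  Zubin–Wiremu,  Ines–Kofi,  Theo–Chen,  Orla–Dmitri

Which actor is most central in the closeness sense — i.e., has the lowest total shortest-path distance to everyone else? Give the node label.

Farness (sum of distances to all others) for each node — Alice:25, Chen:16, Dmitri:25, Ines:21, Kofi:22, Nora:32, Orla:17, Theo:18, Wiremu:18, Zubin:24.
The smallest farness is 16, for Chen, so Chen has the highest closeness.

Chen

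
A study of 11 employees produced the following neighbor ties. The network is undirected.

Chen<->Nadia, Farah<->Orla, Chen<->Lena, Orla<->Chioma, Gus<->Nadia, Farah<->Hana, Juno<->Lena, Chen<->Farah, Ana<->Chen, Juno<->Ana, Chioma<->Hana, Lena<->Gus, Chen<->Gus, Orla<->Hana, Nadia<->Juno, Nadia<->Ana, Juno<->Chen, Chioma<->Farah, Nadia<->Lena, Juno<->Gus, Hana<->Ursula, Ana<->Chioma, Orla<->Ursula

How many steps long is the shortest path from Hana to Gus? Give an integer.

3

One shortest route is Hana – Farah – Chen – Gus, which uses 3 edges, and at distance 2 from Hana we only reach {Ana, Chen}, which does not include Gus. So d(Hana,Gus) = 3.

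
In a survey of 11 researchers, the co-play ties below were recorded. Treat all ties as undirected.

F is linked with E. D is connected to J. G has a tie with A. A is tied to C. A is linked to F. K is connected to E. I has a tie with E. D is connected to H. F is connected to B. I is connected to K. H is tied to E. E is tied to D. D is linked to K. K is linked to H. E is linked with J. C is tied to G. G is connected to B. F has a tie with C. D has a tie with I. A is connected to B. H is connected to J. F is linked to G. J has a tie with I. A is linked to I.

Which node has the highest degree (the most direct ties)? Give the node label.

Degrees — A:5, B:3, C:3, D:5, E:6, F:5, G:4, H:4, I:5, J:4, K:4.
The maximum is 6, attained only by E.

E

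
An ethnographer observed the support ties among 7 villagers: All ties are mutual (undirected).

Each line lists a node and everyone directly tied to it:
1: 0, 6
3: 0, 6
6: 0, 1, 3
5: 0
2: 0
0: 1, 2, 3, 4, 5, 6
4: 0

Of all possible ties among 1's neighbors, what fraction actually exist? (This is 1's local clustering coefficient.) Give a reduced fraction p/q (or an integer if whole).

1's neighbors: 0 and 6 (k = 2).
Possible neighbor pairs: C(2,2) = 1. Edges among them: 0–6 → e = 1.
Clustering(1) = 1/1.

1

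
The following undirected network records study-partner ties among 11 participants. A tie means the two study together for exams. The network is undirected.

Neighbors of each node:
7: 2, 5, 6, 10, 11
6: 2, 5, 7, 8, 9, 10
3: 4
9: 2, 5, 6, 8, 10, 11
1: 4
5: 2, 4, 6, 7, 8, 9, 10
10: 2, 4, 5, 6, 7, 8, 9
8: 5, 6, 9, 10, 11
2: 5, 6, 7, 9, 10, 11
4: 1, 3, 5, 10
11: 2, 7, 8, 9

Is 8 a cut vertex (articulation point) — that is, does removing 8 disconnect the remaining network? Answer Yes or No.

No

Even without 8, every remaining node can still reach every other (the residual graph is connected), so 8 is not a cut vertex.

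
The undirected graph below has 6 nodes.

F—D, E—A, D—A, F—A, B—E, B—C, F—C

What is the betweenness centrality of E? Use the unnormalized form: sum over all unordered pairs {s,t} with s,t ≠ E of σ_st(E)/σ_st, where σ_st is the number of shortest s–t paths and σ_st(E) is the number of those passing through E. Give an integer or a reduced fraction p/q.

3/2

Pairs whose geodesics pass through E — A–B: 1; D–B: 1/2.
All other pairs contribute 0.
Summing the contributions gives betweenness(E) = 3/2.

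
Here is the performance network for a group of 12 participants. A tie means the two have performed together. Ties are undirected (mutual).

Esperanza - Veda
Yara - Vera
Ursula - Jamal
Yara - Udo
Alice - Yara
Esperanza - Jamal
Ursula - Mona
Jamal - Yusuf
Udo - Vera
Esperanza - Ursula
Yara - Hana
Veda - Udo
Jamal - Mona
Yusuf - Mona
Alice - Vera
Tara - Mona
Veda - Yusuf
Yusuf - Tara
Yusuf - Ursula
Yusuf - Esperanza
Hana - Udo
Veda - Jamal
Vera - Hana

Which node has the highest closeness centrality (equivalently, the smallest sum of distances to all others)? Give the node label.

Farness (sum of distances to all others) for each node — Alice:36, Esperanza:23, Hana:28, Jamal:22, Mona:28, Tara:30, Udo:21, Ursula:28, Veda:19, Vera:27, Yara:27, Yusuf:21.
The smallest farness is 19, for Veda, so Veda has the highest closeness.

Veda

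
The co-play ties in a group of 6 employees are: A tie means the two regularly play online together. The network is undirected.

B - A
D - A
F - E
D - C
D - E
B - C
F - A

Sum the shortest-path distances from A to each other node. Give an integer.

7

Distances from A: B:1, C:2, D:1, E:2, F:1.
Sum = 1 + 2 + 1 + 2 + 1 = 7.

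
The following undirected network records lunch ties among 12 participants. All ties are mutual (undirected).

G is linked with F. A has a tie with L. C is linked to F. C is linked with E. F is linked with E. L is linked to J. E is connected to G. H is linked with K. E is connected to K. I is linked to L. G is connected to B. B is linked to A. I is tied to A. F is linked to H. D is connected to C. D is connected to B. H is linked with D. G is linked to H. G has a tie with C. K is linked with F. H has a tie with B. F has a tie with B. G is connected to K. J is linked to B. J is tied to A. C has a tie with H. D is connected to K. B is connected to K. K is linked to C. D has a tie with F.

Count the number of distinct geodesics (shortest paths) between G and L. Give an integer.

The shortest distance is 3. The length-3 paths are: G–B–A–L; G–B–J–L.
That gives 2 distinct shortest paths.

2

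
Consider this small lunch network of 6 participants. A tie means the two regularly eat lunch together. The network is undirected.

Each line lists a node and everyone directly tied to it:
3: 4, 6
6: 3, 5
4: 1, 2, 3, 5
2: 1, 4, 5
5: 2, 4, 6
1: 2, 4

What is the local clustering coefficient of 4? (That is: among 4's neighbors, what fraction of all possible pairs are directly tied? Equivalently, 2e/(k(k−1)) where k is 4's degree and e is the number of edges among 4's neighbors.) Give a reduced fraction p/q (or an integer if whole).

1/3

4's neighbors: 1, 2, 3, and 5 (k = 4).
Possible neighbor pairs: C(4,2) = 6. Edges among them: 1–2, 2–5 → e = 2.
Clustering(4) = 2/6 = 1/3.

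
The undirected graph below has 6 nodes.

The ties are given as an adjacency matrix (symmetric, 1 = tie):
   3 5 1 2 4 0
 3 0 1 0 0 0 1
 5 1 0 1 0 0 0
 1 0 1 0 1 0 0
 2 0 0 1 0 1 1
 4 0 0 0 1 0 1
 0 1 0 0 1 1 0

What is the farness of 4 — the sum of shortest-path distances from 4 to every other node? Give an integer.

9

Distances from 4: 0:1, 1:2, 2:1, 3:2, 5:3.
Sum = 1 + 2 + 1 + 2 + 3 = 9.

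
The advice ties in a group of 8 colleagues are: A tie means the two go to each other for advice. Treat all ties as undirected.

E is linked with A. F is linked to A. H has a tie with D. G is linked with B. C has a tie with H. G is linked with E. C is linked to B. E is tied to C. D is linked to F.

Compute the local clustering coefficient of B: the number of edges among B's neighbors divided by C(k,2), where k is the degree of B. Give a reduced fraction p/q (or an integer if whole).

0

B's neighbors: C and G (k = 2).
Possible neighbor pairs: C(2,2) = 1. Edges among them: none → e = 0.
Clustering(B) = 0/1.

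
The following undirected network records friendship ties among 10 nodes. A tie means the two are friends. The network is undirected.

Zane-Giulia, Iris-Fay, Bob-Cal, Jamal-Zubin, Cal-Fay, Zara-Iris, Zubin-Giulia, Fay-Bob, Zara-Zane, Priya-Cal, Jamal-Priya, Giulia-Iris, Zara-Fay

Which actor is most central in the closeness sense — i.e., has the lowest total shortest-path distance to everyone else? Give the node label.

Fay

Farness (sum of distances to all others) for each node — Bob:21, Cal:18, Fay:16, Giulia:18, Iris:17, Jamal:22, Priya:21, Zane:21, Zara:19, Zubin:21.
The smallest farness is 16, for Fay, so Fay has the highest closeness.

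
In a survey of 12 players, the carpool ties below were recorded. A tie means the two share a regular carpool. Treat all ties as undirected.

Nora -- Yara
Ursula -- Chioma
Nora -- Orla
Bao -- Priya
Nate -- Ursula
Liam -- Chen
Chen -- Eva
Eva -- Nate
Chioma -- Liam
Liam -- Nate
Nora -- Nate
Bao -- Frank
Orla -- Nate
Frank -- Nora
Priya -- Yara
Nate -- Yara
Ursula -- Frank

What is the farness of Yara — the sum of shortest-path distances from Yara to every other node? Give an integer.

21

Distances from Yara: Bao:2, Chen:3, Chioma:3, Eva:2, Frank:2, Liam:2, Nate:1, Nora:1, Orla:2, Priya:1, Ursula:2.
Sum = 2 + 3 + 3 + 2 + 2 + 2 + 1 + 1 + 2 + 1 + 2 = 21.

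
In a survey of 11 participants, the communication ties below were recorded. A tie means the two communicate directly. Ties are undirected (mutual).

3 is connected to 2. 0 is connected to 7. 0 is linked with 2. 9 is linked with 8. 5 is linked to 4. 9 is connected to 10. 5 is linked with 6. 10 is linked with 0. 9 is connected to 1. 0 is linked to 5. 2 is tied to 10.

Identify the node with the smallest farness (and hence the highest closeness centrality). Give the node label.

Farness (sum of distances to all others) for each node — 0:18, 1:33, 2:21, 3:30, 4:32, 5:23, 6:32, 7:27, 8:33, 9:24, 10:19.
The smallest farness is 18, for 0, so 0 has the highest closeness.

0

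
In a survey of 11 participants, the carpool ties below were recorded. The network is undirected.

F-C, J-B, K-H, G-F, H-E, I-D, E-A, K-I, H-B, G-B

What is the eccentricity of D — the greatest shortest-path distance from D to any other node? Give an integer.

Distances from D: A:5, B:4, C:7, E:4, F:6, G:5, H:3, I:1, J:5, K:2.
The largest is 7 (to C), so the eccentricity of D is 7.

7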